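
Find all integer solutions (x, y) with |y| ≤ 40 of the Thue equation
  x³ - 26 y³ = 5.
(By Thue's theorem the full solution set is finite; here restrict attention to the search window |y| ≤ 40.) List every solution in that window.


The equation is x³ - 26y³ = 5. For fixed y, x³ = 26·y³ + 5, so a solution requires the RHS to be a perfect cube.
Strategy: iterate y from -40 to 40, compute RHS = 26·y³ + 5, and check whether it is a (positive or negative) perfect cube.
Check small values of y:
  y = 0: RHS = 5 is not a perfect cube.
  y = 1: RHS = 31 is not a perfect cube.
  y = -1: RHS = -21 is not a perfect cube.
  y = 2: RHS = 213 is not a perfect cube.
  y = -2: RHS = -203 is not a perfect cube.
  y = 3: RHS = 707 is not a perfect cube.
  y = -3: RHS = -697 is not a perfect cube.
Continuing the search up to |y| = 40 finds no solutions either.
No (x, y) in the scanned range satisfies the equation.

No integer solutions with |y| ≤ 40.


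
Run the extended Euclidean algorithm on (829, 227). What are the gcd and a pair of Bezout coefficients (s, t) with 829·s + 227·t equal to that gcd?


Euclidean algorithm on (829, 227) — divide until remainder is 0:
  829 = 3 · 227 + 148
  227 = 1 · 148 + 79
  148 = 1 · 79 + 69
  79 = 1 · 69 + 10
  69 = 6 · 10 + 9
  10 = 1 · 9 + 1
  9 = 9 · 1 + 0
gcd(829, 227) = 1.
Track Bezout coefficients alongside the remainders: start with r₀ = 829 = a·1 + b·0 (s = 1, t = 0) and r₁ = 227 = a·0 + b·1 (s = 0, t = 1); each new remainder r_{k+1} = r_{k-1} − q_k·r_k inherits s_{k+1} = s_{k-1} − q_k·s_k, t_{k+1} = t_{k-1} − q_k·t_k, so r_k = a·s_k + b·t_k at every step:
  q = 3: r = 148, s = 1 − 3·0 = 1, t = 0 − 3·1 = -3  (check: 829·1 + 227·(-3) = 148)
  q = 1: r = 79, s = 0 − 1·1 = -1, t = 1 − 1·(-3) = 4  (check: 829·(-1) + 227·4 = 79)
  q = 1: r = 69, s = 1 − 1·(-1) = 2, t = -3 − 1·4 = -7  (check: 829·2 + 227·(-7) = 69)
  q = 1: r = 10, s = -1 − 1·2 = -3, t = 4 − 1·(-7) = 11  (check: 829·(-3) + 227·11 = 10)
  q = 6: r = 9, s = 2 − 6·(-3) = 20, t = -7 − 6·11 = -73  (check: 829·20 + 227·(-73) = 9)
  q = 1: r = 1, s = -3 − 1·20 = -23, t = 11 − 1·(-73) = 84  (check: 829·(-23) + 227·84 = 1)
The row with r = 1 (the gcd) gives the Bezout coefficients s = -23, t = 84.
Result: 829 · (-23) + 227 · (84) = 1.

gcd(829, 227) = 1; s = -23, t = 84 (check: 829·(-23) + 227·84 = 1).


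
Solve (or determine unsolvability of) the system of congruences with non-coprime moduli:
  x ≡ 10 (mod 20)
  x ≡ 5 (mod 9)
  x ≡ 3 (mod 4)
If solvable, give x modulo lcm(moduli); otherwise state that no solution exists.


Moduli 20, 9, 4 are not pairwise coprime, so CRT works modulo lcm(m_i) when all pairwise compatibility conditions hold.
Pairwise compatibility: gcd(m_i, m_j) must divide a_i - a_j for every pair.
Merge one congruence at a time:
  Start: x ≡ 10 (mod 20).
  Combine with x ≡ 5 (mod 9): gcd(20, 9) = 1; 5 - 10 = -5, which IS divisible by 1, so compatible.
    Write x = 10 + 20·t and substitute into x ≡ 5 (mod 9): 20·t ≡ 5 − 10 = -5 (mod 9).
    Reduce coefficients mod 9: 2·t ≡ 4 (mod 9).
    The inverse of 2 mod 9 is 5 (since 2·5 = 10 = 1·9 + 1), so t ≡ 5·4 = 20 ≡ 2 (mod 9).
    Then x = 10 + 20·2 = 50, valid modulo lcm(20, 9) = 180: x ≡ 50 (mod 180).
  Combine with x ≡ 3 (mod 4): gcd(180, 4) = 4, and 3 - 50 = -47 is NOT divisible by 4.
    ⇒ system is inconsistent (no integer solution).

No solution (the system is inconsistent).


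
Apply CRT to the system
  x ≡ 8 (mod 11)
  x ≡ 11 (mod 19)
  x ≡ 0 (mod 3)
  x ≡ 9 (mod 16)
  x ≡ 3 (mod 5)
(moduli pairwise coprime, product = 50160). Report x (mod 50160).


Product of moduli M = 11 · 19 · 3 · 16 · 5 = 50160.
Merge one congruence at a time:
  Start: x ≡ 8 (mod 11).
  Combine with x ≡ 11 (mod 19); new modulus lcm = 209.
    Write x = 8 + 11·t and substitute into x ≡ 11 (mod 19): 11·t ≡ 11 − 8 = 3 (mod 19).
    The inverse of 11 mod 19 is 7 (since 11·7 = 77 = 4·19 + 1), so t ≡ 7·3 = 21 ≡ 2 (mod 19).
    Then x = 8 + 11·2 = 30, valid modulo lcm(11, 19) = 209: x ≡ 30 (mod 209).
  Combine with x ≡ 0 (mod 3); new modulus lcm = 627.
    Write x = 30 + 209·t and substitute into x ≡ 0 (mod 3): 209·t ≡ 0 − 30 = -30 (mod 3).
    Reduce coefficients mod 3: 2·t ≡ 0 (mod 3).
    The inverse of 2 mod 3 is 2 (since 2·2 = 4 = 1·3 + 1), so t ≡ 2·0 = 0 ≡ 0 (mod 3).
    Then x = 30 + 209·0 = 30, valid modulo lcm(209, 3) = 627: x ≡ 30 (mod 627).
  Combine with x ≡ 9 (mod 16); new modulus lcm = 10032.
    Write x = 30 + 627·t and substitute into x ≡ 9 (mod 16): 627·t ≡ 9 − 30 = -21 (mod 16).
    Reduce coefficients mod 16: 3·t ≡ 11 (mod 16).
    The inverse of 3 mod 16 is 11 (since 3·11 = 33 = 2·16 + 1), so t ≡ 11·11 = 121 ≡ 9 (mod 16).
    Then x = 30 + 627·9 = 5673, valid modulo lcm(627, 16) = 10032: x ≡ 5673 (mod 10032).
  Combine with x ≡ 3 (mod 5); new modulus lcm = 50160.
    Write x = 5673 + 10032·t and substitute into x ≡ 3 (mod 5): 10032·t ≡ 3 − 5673 = -5670 (mod 5).
    Reduce coefficients mod 5: 2·t ≡ 0 (mod 5).
    The inverse of 2 mod 5 is 3 (since 2·3 = 6 = 1·5 + 1), so t ≡ 3·0 = 0 ≡ 0 (mod 5).
    Then x = 5673 + 10032·0 = 5673, valid modulo lcm(10032, 5) = 50160: x ≡ 5673 (mod 50160).
Verify against each original: 5673 mod 11 = 8, 5673 mod 19 = 11, 5673 mod 3 = 0, 5673 mod 16 = 9, 5673 mod 5 = 3.

x ≡ 5673 (mod 50160).


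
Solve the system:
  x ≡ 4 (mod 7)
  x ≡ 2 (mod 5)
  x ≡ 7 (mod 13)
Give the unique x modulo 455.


Moduli 7, 5, 13 are pairwise coprime; by CRT there is a unique solution modulo M = 7 · 5 · 13 = 455.
Solve pairwise, accumulating the modulus:
  Start with x ≡ 4 (mod 7).
  Combine with x ≡ 2 (mod 5): since gcd(7, 5) = 1, we get a unique residue mod 35.
    Write x = 4 + 7·t and substitute into x ≡ 2 (mod 5): 7·t ≡ 2 − 4 = -2 (mod 5).
    Reduce coefficients mod 5: 2·t ≡ 3 (mod 5).
    The inverse of 2 mod 5 is 3 (since 2·3 = 6 = 1·5 + 1), so t ≡ 3·3 = 9 ≡ 4 (mod 5).
    Then x = 4 + 7·4 = 32, valid modulo lcm(7, 5) = 35: x ≡ 32 (mod 35).
  Combine with x ≡ 7 (mod 13): since gcd(35, 13) = 1, we get a unique residue mod 455.
    Write x = 32 + 35·t and substitute into x ≡ 7 (mod 13): 35·t ≡ 7 − 32 = -25 (mod 13).
    Reduce coefficients mod 13: 9·t ≡ 1 (mod 13).
    The inverse of 9 mod 13 is 3 (since 9·3 = 27 = 2·13 + 1), so t ≡ 3·1 = 3 ≡ 3 (mod 13).
    Then x = 32 + 35·3 = 137, valid modulo lcm(35, 13) = 455: x ≡ 137 (mod 455).
Verify: 137 mod 7 = 4 ✓, 137 mod 5 = 2 ✓, 137 mod 13 = 7 ✓.

x ≡ 137 (mod 455).


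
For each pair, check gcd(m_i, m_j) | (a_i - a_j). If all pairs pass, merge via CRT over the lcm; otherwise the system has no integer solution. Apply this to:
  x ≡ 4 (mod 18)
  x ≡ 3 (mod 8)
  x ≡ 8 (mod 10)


Moduli 18, 8, 10 are not pairwise coprime, so CRT works modulo lcm(m_i) when all pairwise compatibility conditions hold.
Pairwise compatibility: gcd(m_i, m_j) must divide a_i - a_j for every pair.
Merge one congruence at a time:
  Start: x ≡ 4 (mod 18).
  Combine with x ≡ 3 (mod 8): gcd(18, 8) = 2, and 3 - 4 = -1 is NOT divisible by 2.
    ⇒ system is inconsistent (no integer solution).

No solution (the system is inconsistent).


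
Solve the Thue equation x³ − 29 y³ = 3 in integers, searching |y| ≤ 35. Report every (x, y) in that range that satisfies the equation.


The equation is x³ - 29y³ = 3. For fixed y, x³ = 29·y³ + 3, so a solution requires the RHS to be a perfect cube.
Strategy: iterate y from -35 to 35, compute RHS = 29·y³ + 3, and check whether it is a (positive or negative) perfect cube.
Check small values of y:
  y = 0: RHS = 3 is not a perfect cube.
  y = 1: RHS = 32 is not a perfect cube.
  y = -1: RHS = -26 is not a perfect cube.
  y = 2: RHS = 235 is not a perfect cube.
  y = -2: RHS = -229 is not a perfect cube.
  y = 3: RHS = 786 is not a perfect cube.
  y = -3: RHS = -780 is not a perfect cube.
Continuing the search up to |y| = 35 finds no solutions either.
No (x, y) in the scanned range satisfies the equation.

No integer solutions with |y| ≤ 35.


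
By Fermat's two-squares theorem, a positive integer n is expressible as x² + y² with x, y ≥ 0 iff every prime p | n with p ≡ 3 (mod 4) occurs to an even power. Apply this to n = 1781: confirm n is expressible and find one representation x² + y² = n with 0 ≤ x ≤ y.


Step 1: Factor n = 1781 = 13 · 137.
Step 2: Check the mod-4 condition on each prime factor: 13 ≡ 1 (mod 4), exponent 1; 137 ≡ 1 (mod 4), exponent 1.
All primes ≡ 3 (mod 4) appear to even exponent (or don't appear), so by the two-squares theorem n IS expressible as a sum of two squares.
Step 3: Build a representation. Here n = 13 · 137 is a product of primes ≡ 1 (mod 4). Each prime p ≡ 1 (mod 4) is itself a sum of two squares; find a² by testing p − a² for a perfect square:
  13: 13 − 1² = 12, 13 − 2² = 9 = 3² ⇒ 13 = 2² + 3².
  137: 137 − 1² = 136, 137 − 2² = 133, 137 − 3² = 128, 137 − 4² = 121 = 11² ⇒ 137 = 4² + 11².
  Combine using the Brahmagupta–Fibonacci identity (a² + b²)(c² + d²) = (ac − bd)² + (ad + bc)² = (ac + bd)² + (ad − bc)²:
  13 · 137 = 1781: from (2² + 3²)(4² + 11²), take (2·4 − 3·11, 2·11 + 3·4) = (8 − 33, 22 + 12) = (-25, 34); dropping signs (only squares matter) gives (25, 34); check 25² + 34² = 625 + 1156 = 1781 ✓.
Step 4: Order so x ≤ y and verify: 25² + 34² = 625 + 1156 = 1781 = n. ✓

n = 1781 = 25² + 34² (one valid representation with x ≤ y).


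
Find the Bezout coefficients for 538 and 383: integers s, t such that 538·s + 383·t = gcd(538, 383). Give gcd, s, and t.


Euclidean algorithm on (538, 383) — divide until remainder is 0:
  538 = 1 · 383 + 155
  383 = 2 · 155 + 73
  155 = 2 · 73 + 9
  73 = 8 · 9 + 1
  9 = 9 · 1 + 0
gcd(538, 383) = 1.
Track Bezout coefficients alongside the remainders: start with r₀ = 538 = a·1 + b·0 (s = 1, t = 0) and r₁ = 383 = a·0 + b·1 (s = 0, t = 1); each new remainder r_{k+1} = r_{k-1} − q_k·r_k inherits s_{k+1} = s_{k-1} − q_k·s_k, t_{k+1} = t_{k-1} − q_k·t_k, so r_k = a·s_k + b·t_k at every step:
  q = 1: r = 155, s = 1 − 1·0 = 1, t = 0 − 1·1 = -1  (check: 538·1 + 383·(-1) = 155)
  q = 2: r = 73, s = 0 − 2·1 = -2, t = 1 − 2·(-1) = 3  (check: 538·(-2) + 383·3 = 73)
  q = 2: r = 9, s = 1 − 2·(-2) = 5, t = -1 − 2·3 = -7  (check: 538·5 + 383·(-7) = 9)
  q = 8: r = 1, s = -2 − 8·5 = -42, t = 3 − 8·(-7) = 59  (check: 538·(-42) + 383·59 = 1)
The row with r = 1 (the gcd) gives the Bezout coefficients s = -42, t = 59.
Result: 538 · (-42) + 383 · (59) = 1.

gcd(538, 383) = 1; s = -42, t = 59 (check: 538·(-42) + 383·59 = 1).


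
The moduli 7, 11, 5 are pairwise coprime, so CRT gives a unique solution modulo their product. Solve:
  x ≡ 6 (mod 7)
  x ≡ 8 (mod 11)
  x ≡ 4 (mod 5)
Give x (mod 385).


Moduli 7, 11, 5 are pairwise coprime; by CRT there is a unique solution modulo M = 7 · 11 · 5 = 385.
Solve pairwise, accumulating the modulus:
  Start with x ≡ 6 (mod 7).
  Combine with x ≡ 8 (mod 11): since gcd(7, 11) = 1, we get a unique residue mod 77.
    Write x = 6 + 7·t and substitute into x ≡ 8 (mod 11): 7·t ≡ 8 − 6 = 2 (mod 11).
    The inverse of 7 mod 11 is 8 (since 7·8 = 56 = 5·11 + 1), so t ≡ 8·2 = 16 ≡ 5 (mod 11).
    Then x = 6 + 7·5 = 41, valid modulo lcm(7, 11) = 77: x ≡ 41 (mod 77).
  Combine with x ≡ 4 (mod 5): since gcd(77, 5) = 1, we get a unique residue mod 385.
    Write x = 41 + 77·t and substitute into x ≡ 4 (mod 5): 77·t ≡ 4 − 41 = -37 (mod 5).
    Reduce coefficients mod 5: 2·t ≡ 3 (mod 5).
    The inverse of 2 mod 5 is 3 (since 2·3 = 6 = 1·5 + 1), so t ≡ 3·3 = 9 ≡ 4 (mod 5).
    Then x = 41 + 77·4 = 349, valid modulo lcm(77, 5) = 385: x ≡ 349 (mod 385).
Verify: 349 mod 7 = 6 ✓, 349 mod 11 = 8 ✓, 349 mod 5 = 4 ✓.

x ≡ 349 (mod 385).


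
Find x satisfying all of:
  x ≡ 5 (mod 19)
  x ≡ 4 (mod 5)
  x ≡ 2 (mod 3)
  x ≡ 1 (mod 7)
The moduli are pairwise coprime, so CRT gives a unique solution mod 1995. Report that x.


Product of moduli M = 19 · 5 · 3 · 7 = 1995.
Merge one congruence at a time:
  Start: x ≡ 5 (mod 19).
  Combine with x ≡ 4 (mod 5); new modulus lcm = 95.
    Write x = 5 + 19·t and substitute into x ≡ 4 (mod 5): 19·t ≡ 4 − 5 = -1 (mod 5).
    Reduce coefficients mod 5: 4·t ≡ 4 (mod 5).
    The inverse of 4 mod 5 is 4 (since 4·4 = 16 = 3·5 + 1), so t ≡ 4·4 = 16 ≡ 1 (mod 5).
    Then x = 5 + 19·1 = 24, valid modulo lcm(19, 5) = 95: x ≡ 24 (mod 95).
  Combine with x ≡ 2 (mod 3); new modulus lcm = 285.
    Write x = 24 + 95·t and substitute into x ≡ 2 (mod 3): 95·t ≡ 2 − 24 = -22 (mod 3).
    Reduce coefficients mod 3: 2·t ≡ 2 (mod 3).
    The inverse of 2 mod 3 is 2 (since 2·2 = 4 = 1·3 + 1), so t ≡ 2·2 = 4 ≡ 1 (mod 3).
    Then x = 24 + 95·1 = 119, valid modulo lcm(95, 3) = 285: x ≡ 119 (mod 285).
  Combine with x ≡ 1 (mod 7); new modulus lcm = 1995.
    Write x = 119 + 285·t and substitute into x ≡ 1 (mod 7): 285·t ≡ 1 − 119 = -118 (mod 7).
    Reduce coefficients mod 7: 5·t ≡ 1 (mod 7).
    The inverse of 5 mod 7 is 3 (since 5·3 = 15 = 2·7 + 1), so t ≡ 3·1 = 3 ≡ 3 (mod 7).
    Then x = 119 + 285·3 = 974, valid modulo lcm(285, 7) = 1995: x ≡ 974 (mod 1995).
Verify against each original: 974 mod 19 = 5, 974 mod 5 = 4, 974 mod 3 = 2, 974 mod 7 = 1.

x ≡ 974 (mod 1995).


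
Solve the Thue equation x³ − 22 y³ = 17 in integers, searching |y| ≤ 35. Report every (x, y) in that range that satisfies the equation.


The equation is x³ - 22y³ = 17. For fixed y, x³ = 22·y³ + 17, so a solution requires the RHS to be a perfect cube.
Strategy: iterate y from -35 to 35, compute RHS = 22·y³ + 17, and check whether it is a (positive or negative) perfect cube.
Check small values of y:
  y = 0: RHS = 17 is not a perfect cube.
  y = 1: RHS = 39 is not a perfect cube.
  y = -1: RHS = -5 is not a perfect cube.
  y = 2: RHS = 193 is not a perfect cube.
  y = -2: RHS = -159 is not a perfect cube.
  y = 3: RHS = 611 is not a perfect cube.
  y = -3: RHS = -577 is not a perfect cube.
Continuing the search up to |y| = 35 finds no solutions either.
No (x, y) in the scanned range satisfies the equation.

No integer solutions with |y| ≤ 35.


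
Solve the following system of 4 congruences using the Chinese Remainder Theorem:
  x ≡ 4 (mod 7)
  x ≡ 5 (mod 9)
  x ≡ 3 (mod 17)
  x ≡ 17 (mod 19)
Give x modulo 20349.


Product of moduli M = 7 · 9 · 17 · 19 = 20349.
Merge one congruence at a time:
  Start: x ≡ 4 (mod 7).
  Combine with x ≡ 5 (mod 9); new modulus lcm = 63.
    Write x = 4 + 7·t and substitute into x ≡ 5 (mod 9): 7·t ≡ 5 − 4 = 1 (mod 9).
    The inverse of 7 mod 9 is 4 (since 7·4 = 28 = 3·9 + 1), so t ≡ 4·1 = 4 ≡ 4 (mod 9).
    Then x = 4 + 7·4 = 32, valid modulo lcm(7, 9) = 63: x ≡ 32 (mod 63).
  Combine with x ≡ 3 (mod 17); new modulus lcm = 1071.
    Write x = 32 + 63·t and substitute into x ≡ 3 (mod 17): 63·t ≡ 3 − 32 = -29 (mod 17).
    Reduce coefficients mod 17: 12·t ≡ 5 (mod 17).
    The inverse of 12 mod 17 is 10 (since 12·10 = 120 = 7·17 + 1), so t ≡ 10·5 = 50 ≡ 16 (mod 17).
    Then x = 32 + 63·16 = 1040, valid modulo lcm(63, 17) = 1071: x ≡ 1040 (mod 1071).
  Combine with x ≡ 17 (mod 19); new modulus lcm = 20349.
    Write x = 1040 + 1071·t and substitute into x ≡ 17 (mod 19): 1071·t ≡ 17 − 1040 = -1023 (mod 19).
    Reduce coefficients mod 19: 7·t ≡ 3 (mod 19).
    The inverse of 7 mod 19 is 11 (since 7·11 = 77 = 4·19 + 1), so t ≡ 11·3 = 33 ≡ 14 (mod 19).
    Then x = 1040 + 1071·14 = 16034, valid modulo lcm(1071, 19) = 20349: x ≡ 16034 (mod 20349).
Verify against each original: 16034 mod 7 = 4, 16034 mod 9 = 5, 16034 mod 17 = 3, 16034 mod 19 = 17.

x ≡ 16034 (mod 20349).


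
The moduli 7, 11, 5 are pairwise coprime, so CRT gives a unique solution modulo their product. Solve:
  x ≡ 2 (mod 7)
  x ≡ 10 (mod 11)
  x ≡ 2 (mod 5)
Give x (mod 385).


Moduli 7, 11, 5 are pairwise coprime; by CRT there is a unique solution modulo M = 7 · 11 · 5 = 385.
Solve pairwise, accumulating the modulus:
  Start with x ≡ 2 (mod 7).
  Combine with x ≡ 10 (mod 11): since gcd(7, 11) = 1, we get a unique residue mod 77.
    Write x = 2 + 7·t and substitute into x ≡ 10 (mod 11): 7·t ≡ 10 − 2 = 8 (mod 11).
    The inverse of 7 mod 11 is 8 (since 7·8 = 56 = 5·11 + 1), so t ≡ 8·8 = 64 ≡ 9 (mod 11).
    Then x = 2 + 7·9 = 65, valid modulo lcm(7, 11) = 77: x ≡ 65 (mod 77).
  Combine with x ≡ 2 (mod 5): since gcd(77, 5) = 1, we get a unique residue mod 385.
    Write x = 65 + 77·t and substitute into x ≡ 2 (mod 5): 77·t ≡ 2 − 65 = -63 (mod 5).
    Reduce coefficients mod 5: 2·t ≡ 2 (mod 5).
    The inverse of 2 mod 5 is 3 (since 2·3 = 6 = 1·5 + 1), so t ≡ 3·2 = 6 ≡ 1 (mod 5).
    Then x = 65 + 77·1 = 142, valid modulo lcm(77, 5) = 385: x ≡ 142 (mod 385).
Verify: 142 mod 7 = 2 ✓, 142 mod 11 = 10 ✓, 142 mod 5 = 2 ✓.

x ≡ 142 (mod 385).


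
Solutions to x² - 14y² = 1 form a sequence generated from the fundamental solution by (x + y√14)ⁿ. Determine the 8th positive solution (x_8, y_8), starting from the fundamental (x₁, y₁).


Step 1: Find the fundamental solution (x₁, y₁) of x² - 14y² = 1.
  Expand √14 as a continued fraction. a₀ = ⌊√14⌋ = 3; iterate m_{k+1} = d_k·a_k − m_k, d_{k+1} = (14 − m_{k+1}²)/d_k, a_{k+1} = ⌊(a₀ + m_{k+1})/d_{k+1}⌋ (starting m₀ = 0, d₀ = 1), with convergents p_k = a_k·p_{k-1} + p_{k-2}, q_k = a_k·q_{k-1} + q_{k-2} (p₋₁ = 1, q₋₁ = 0):
  k = 0: a₀ = 3; p₀/q₀ = 3/1; p₀² − 14·q₀² = 9 − 14 = -5.
  k = 1: m = 3, d = 5, a = ⌊(3 + 3)/5⌋ = 1; p/q = (1·3 + 1)/(1·1 + 0) = 4/1; p² − 14·q² = 16 − 14 = 2.
  k = 2: m = 2, d = 2, a = ⌊(3 + 2)/2⌋ = 2; p/q = (2·4 + 3)/(2·1 + 1) = 11/3; p² − 14·q² = 121 − 126 = -5.
  k = 3: m = 2, d = 5, a = ⌊(3 + 2)/5⌋ = 1; p/q = (1·11 + 4)/(1·3 + 1) = 15/4; p² − 14·q² = 225 − 224 = 1.
  The first convergent with p² − 14·q² = 1 gives the fundamental solution (x₁, y₁) = (15, 4).
Step 2: Apply the recurrence (x_{n+1}, y_{n+1}) = (x₁x_n + 14y₁y_n, x₁y_n + y₁x_n) repeatedly.
  From (x_1, y_1) = (15, 4): x_2 = 15·15 + 14·4·4 = 449; y_2 = 15·4 + 4·15 = 120.
  From (x_2, y_2) = (449, 120): x_3 = 15·449 + 14·4·120 = 13455; y_3 = 15·120 + 4·449 = 3596.
  From (x_3, y_3) = (13455, 3596): x_4 = 15·13455 + 14·4·3596 = 403201; y_4 = 15·3596 + 4·13455 = 107760.
  From (x_4, y_4) = (403201, 107760): x_5 = 15·403201 + 14·4·107760 = 12082575; y_5 = 15·107760 + 4·403201 = 3229204.
  From (x_5, y_5) = (12082575, 3229204): x_6 = 15·12082575 + 14·4·3229204 = 362074049; y_6 = 15·3229204 + 4·12082575 = 96768360.
  From (x_6, y_6) = (362074049, 96768360): x_7 = 15·362074049 + 14·4·96768360 = 10850138895; y_7 = 15·96768360 + 4·362074049 = 2899821596.
  From (x_7, y_7) = (10850138895, 2899821596): x_8 = 15·10850138895 + 14·4·2899821596 = 325142092801; y_8 = 15·2899821596 + 4·10850138895 = 86897879520.
Step 3: Verify x_8² - 14·y_8² = 105717380511014096025601 - 105717380511014096025600 = 1 (should be 1). ✓

(x_1, y_1) = (15, 4); (x_8, y_8) = (325142092801, 86897879520).


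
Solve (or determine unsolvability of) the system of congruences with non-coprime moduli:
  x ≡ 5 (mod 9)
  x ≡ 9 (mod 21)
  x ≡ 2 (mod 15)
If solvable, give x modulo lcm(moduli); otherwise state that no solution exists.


Moduli 9, 21, 15 are not pairwise coprime, so CRT works modulo lcm(m_i) when all pairwise compatibility conditions hold.
Pairwise compatibility: gcd(m_i, m_j) must divide a_i - a_j for every pair.
Merge one congruence at a time:
  Start: x ≡ 5 (mod 9).
  Combine with x ≡ 9 (mod 21): gcd(9, 21) = 3, and 9 - 5 = 4 is NOT divisible by 3.
    ⇒ system is inconsistent (no integer solution).

No solution (the system is inconsistent).


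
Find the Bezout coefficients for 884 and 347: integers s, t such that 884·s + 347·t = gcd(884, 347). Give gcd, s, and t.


Euclidean algorithm on (884, 347) — divide until remainder is 0:
  884 = 2 · 347 + 190
  347 = 1 · 190 + 157
  190 = 1 · 157 + 33
  157 = 4 · 33 + 25
  33 = 1 · 25 + 8
  25 = 3 · 8 + 1
  8 = 8 · 1 + 0
gcd(884, 347) = 1.
Track Bezout coefficients alongside the remainders: start with r₀ = 884 = a·1 + b·0 (s = 1, t = 0) and r₁ = 347 = a·0 + b·1 (s = 0, t = 1); each new remainder r_{k+1} = r_{k-1} − q_k·r_k inherits s_{k+1} = s_{k-1} − q_k·s_k, t_{k+1} = t_{k-1} − q_k·t_k, so r_k = a·s_k + b·t_k at every step:
  q = 2: r = 190, s = 1 − 2·0 = 1, t = 0 − 2·1 = -2  (check: 884·1 + 347·(-2) = 190)
  q = 1: r = 157, s = 0 − 1·1 = -1, t = 1 − 1·(-2) = 3  (check: 884·(-1) + 347·3 = 157)
  q = 1: r = 33, s = 1 − 1·(-1) = 2, t = -2 − 1·3 = -5  (check: 884·2 + 347·(-5) = 33)
  q = 4: r = 25, s = -1 − 4·2 = -9, t = 3 − 4·(-5) = 23  (check: 884·(-9) + 347·23 = 25)
  q = 1: r = 8, s = 2 − 1·(-9) = 11, t = -5 − 1·23 = -28  (check: 884·11 + 347·(-28) = 8)
  q = 3: r = 1, s = -9 − 3·11 = -42, t = 23 − 3·(-28) = 107  (check: 884·(-42) + 347·107 = 1)
The row with r = 1 (the gcd) gives the Bezout coefficients s = -42, t = 107.
Result: 884 · (-42) + 347 · (107) = 1.

gcd(884, 347) = 1; s = -42, t = 107 (check: 884·(-42) + 347·107 = 1).


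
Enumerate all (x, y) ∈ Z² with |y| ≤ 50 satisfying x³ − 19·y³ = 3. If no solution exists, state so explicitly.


The equation is x³ - 19y³ = 3. For fixed y, x³ = 19·y³ + 3, so a solution requires the RHS to be a perfect cube.
Strategy: iterate y from -50 to 50, compute RHS = 19·y³ + 3, and check whether it is a (positive or negative) perfect cube.
Check small values of y:
  y = 0: RHS = 3 is not a perfect cube.
  y = 1: RHS = 22 is not a perfect cube.
  y = -1: RHS = -16 is not a perfect cube.
  y = 2: RHS = 155 is not a perfect cube.
  y = -2: RHS = -149 is not a perfect cube.
  y = 3: RHS = 516 is not a perfect cube.
  y = -3: RHS = -510 is not a perfect cube.
Continuing the search up to |y| = 50 finds no solutions either.
No (x, y) in the scanned range satisfies the equation.

No integer solutions with |y| ≤ 50.


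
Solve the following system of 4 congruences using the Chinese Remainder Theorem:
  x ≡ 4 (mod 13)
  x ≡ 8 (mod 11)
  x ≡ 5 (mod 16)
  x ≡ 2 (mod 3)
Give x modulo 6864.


Product of moduli M = 13 · 11 · 16 · 3 = 6864.
Merge one congruence at a time:
  Start: x ≡ 4 (mod 13).
  Combine with x ≡ 8 (mod 11); new modulus lcm = 143.
    Write x = 4 + 13·t and substitute into x ≡ 8 (mod 11): 13·t ≡ 8 − 4 = 4 (mod 11).
    Reduce coefficients mod 11: 2·t ≡ 4 (mod 11).
    The inverse of 2 mod 11 is 6 (since 2·6 = 12 = 1·11 + 1), so t ≡ 6·4 = 24 ≡ 2 (mod 11).
    Then x = 4 + 13·2 = 30, valid modulo lcm(13, 11) = 143: x ≡ 30 (mod 143).
  Combine with x ≡ 5 (mod 16); new modulus lcm = 2288.
    Write x = 30 + 143·t and substitute into x ≡ 5 (mod 16): 143·t ≡ 5 − 30 = -25 (mod 16).
    Reduce coefficients mod 16: 15·t ≡ 7 (mod 16).
    The inverse of 15 mod 16 is 15 (since 15·15 = 225 = 14·16 + 1), so t ≡ 15·7 = 105 ≡ 9 (mod 16).
    Then x = 30 + 143·9 = 1317, valid modulo lcm(143, 16) = 2288: x ≡ 1317 (mod 2288).
  Combine with x ≡ 2 (mod 3); new modulus lcm = 6864.
    Write x = 1317 + 2288·t and substitute into x ≡ 2 (mod 3): 2288·t ≡ 2 − 1317 = -1315 (mod 3).
    Reduce coefficients mod 3: 2·t ≡ 2 (mod 3).
    The inverse of 2 mod 3 is 2 (since 2·2 = 4 = 1·3 + 1), so t ≡ 2·2 = 4 ≡ 1 (mod 3).
    Then x = 1317 + 2288·1 = 3605, valid modulo lcm(2288, 3) = 6864: x ≡ 3605 (mod 6864).
Verify against each original: 3605 mod 13 = 4, 3605 mod 11 = 8, 3605 mod 16 = 5, 3605 mod 3 = 2.

x ≡ 3605 (mod 6864).


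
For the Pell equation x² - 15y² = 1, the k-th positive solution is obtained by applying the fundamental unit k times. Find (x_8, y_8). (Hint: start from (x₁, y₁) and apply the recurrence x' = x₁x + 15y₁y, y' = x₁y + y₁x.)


Step 1: Find the fundamental solution (x₁, y₁) of x² - 15y² = 1.
  Expand √15 as a continued fraction. a₀ = ⌊√15⌋ = 3; iterate m_{k+1} = d_k·a_k − m_k, d_{k+1} = (15 − m_{k+1}²)/d_k, a_{k+1} = ⌊(a₀ + m_{k+1})/d_{k+1}⌋ (starting m₀ = 0, d₀ = 1), with convergents p_k = a_k·p_{k-1} + p_{k-2}, q_k = a_k·q_{k-1} + q_{k-2} (p₋₁ = 1, q₋₁ = 0):
  k = 0: a₀ = 3; p₀/q₀ = 3/1; p₀² − 15·q₀² = 9 − 15 = -6.
  k = 1: m = 3, d = 6, a = ⌊(3 + 3)/6⌋ = 1; p/q = (1·3 + 1)/(1·1 + 0) = 4/1; p² − 15·q² = 16 − 15 = 1.
  The first convergent with p² − 15·q² = 1 gives the fundamental solution (x₁, y₁) = (4, 1).
Step 2: Apply the recurrence (x_{n+1}, y_{n+1}) = (x₁x_n + 15y₁y_n, x₁y_n + y₁x_n) repeatedly.
  From (x_1, y_1) = (4, 1): x_2 = 4·4 + 15·1·1 = 31; y_2 = 4·1 + 1·4 = 8.
  From (x_2, y_2) = (31, 8): x_3 = 4·31 + 15·1·8 = 244; y_3 = 4·8 + 1·31 = 63.
  From (x_3, y_3) = (244, 63): x_4 = 4·244 + 15·1·63 = 1921; y_4 = 4·63 + 1·244 = 496.
  From (x_4, y_4) = (1921, 496): x_5 = 4·1921 + 15·1·496 = 15124; y_5 = 4·496 + 1·1921 = 3905.
  From (x_5, y_5) = (15124, 3905): x_6 = 4·15124 + 15·1·3905 = 119071; y_6 = 4·3905 + 1·15124 = 30744.
  From (x_6, y_6) = (119071, 30744): x_7 = 4·119071 + 15·1·30744 = 937444; y_7 = 4·30744 + 1·119071 = 242047.
  From (x_7, y_7) = (937444, 242047): x_8 = 4·937444 + 15·1·242047 = 7380481; y_8 = 4·242047 + 1·937444 = 1905632.
Step 3: Verify x_8² - 15·y_8² = 54471499791361 - 54471499791360 = 1 (should be 1). ✓

(x_1, y_1) = (4, 1); (x_8, y_8) = (7380481, 1905632).


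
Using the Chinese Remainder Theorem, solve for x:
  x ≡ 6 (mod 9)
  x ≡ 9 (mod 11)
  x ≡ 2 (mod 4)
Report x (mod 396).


Moduli 9, 11, 4 are pairwise coprime; by CRT there is a unique solution modulo M = 9 · 11 · 4 = 396.
Solve pairwise, accumulating the modulus:
  Start with x ≡ 6 (mod 9).
  Combine with x ≡ 9 (mod 11): since gcd(9, 11) = 1, we get a unique residue mod 99.
    Write x = 6 + 9·t and substitute into x ≡ 9 (mod 11): 9·t ≡ 9 − 6 = 3 (mod 11).
    The inverse of 9 mod 11 is 5 (since 9·5 = 45 = 4·11 + 1), so t ≡ 5·3 = 15 ≡ 4 (mod 11).
    Then x = 6 + 9·4 = 42, valid modulo lcm(9, 11) = 99: x ≡ 42 (mod 99).
  Combine with x ≡ 2 (mod 4): since gcd(99, 4) = 1, we get a unique residue mod 396.
    Write x = 42 + 99·t and substitute into x ≡ 2 (mod 4): 99·t ≡ 2 − 42 = -40 (mod 4).
    Reduce coefficients mod 4: 3·t ≡ 0 (mod 4).
    The inverse of 3 mod 4 is 3 (since 3·3 = 9 = 2·4 + 1), so t ≡ 3·0 = 0 ≡ 0 (mod 4).
    Then x = 42 + 99·0 = 42, valid modulo lcm(99, 4) = 396: x ≡ 42 (mod 396).
Verify: 42 mod 9 = 6 ✓, 42 mod 11 = 9 ✓, 42 mod 4 = 2 ✓.

x ≡ 42 (mod 396).


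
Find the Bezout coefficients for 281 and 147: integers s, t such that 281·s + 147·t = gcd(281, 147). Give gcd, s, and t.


Euclidean algorithm on (281, 147) — divide until remainder is 0:
  281 = 1 · 147 + 134
  147 = 1 · 134 + 13
  134 = 10 · 13 + 4
  13 = 3 · 4 + 1
  4 = 4 · 1 + 0
gcd(281, 147) = 1.
Track Bezout coefficients alongside the remainders: start with r₀ = 281 = a·1 + b·0 (s = 1, t = 0) and r₁ = 147 = a·0 + b·1 (s = 0, t = 1); each new remainder r_{k+1} = r_{k-1} − q_k·r_k inherits s_{k+1} = s_{k-1} − q_k·s_k, t_{k+1} = t_{k-1} − q_k·t_k, so r_k = a·s_k + b·t_k at every step:
  q = 1: r = 134, s = 1 − 1·0 = 1, t = 0 − 1·1 = -1  (check: 281·1 + 147·(-1) = 134)
  q = 1: r = 13, s = 0 − 1·1 = -1, t = 1 − 1·(-1) = 2  (check: 281·(-1) + 147·2 = 13)
  q = 10: r = 4, s = 1 − 10·(-1) = 11, t = -1 − 10·2 = -21  (check: 281·11 + 147·(-21) = 4)
  q = 3: r = 1, s = -1 − 3·11 = -34, t = 2 − 3·(-21) = 65  (check: 281·(-34) + 147·65 = 1)
The row with r = 1 (the gcd) gives the Bezout coefficients s = -34, t = 65.
Result: 281 · (-34) + 147 · (65) = 1.

gcd(281, 147) = 1; s = -34, t = 65 (check: 281·(-34) + 147·65 = 1).


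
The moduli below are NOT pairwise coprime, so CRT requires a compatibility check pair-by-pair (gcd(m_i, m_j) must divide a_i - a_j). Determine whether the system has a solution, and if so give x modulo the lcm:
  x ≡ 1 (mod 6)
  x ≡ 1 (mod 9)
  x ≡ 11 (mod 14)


Moduli 6, 9, 14 are not pairwise coprime, so CRT works modulo lcm(m_i) when all pairwise compatibility conditions hold.
Pairwise compatibility: gcd(m_i, m_j) must divide a_i - a_j for every pair.
Merge one congruence at a time:
  Start: x ≡ 1 (mod 6).
  Combine with x ≡ 1 (mod 9): gcd(6, 9) = 3; 1 - 1 = 0, which IS divisible by 3, so compatible.
    Write x = 1 + 6·t and substitute into x ≡ 1 (mod 9): 6·t ≡ 1 − 1 = 0 (mod 9).
    Divide the congruence (and modulus) by g = 3: 2·t ≡ 0 (mod 3).
    The inverse of 2 mod 3 is 2 (since 2·2 = 4 = 1·3 + 1), so t ≡ 2·0 = 0 ≡ 0 (mod 3).
    Then x = 1 + 6·0 = 1, valid modulo lcm(6, 9) = 18: x ≡ 1 (mod 18).
  Combine with x ≡ 11 (mod 14): gcd(18, 14) = 2; 11 - 1 = 10, which IS divisible by 2, so compatible.
    Write x = 1 + 18·t and substitute into x ≡ 11 (mod 14): 18·t ≡ 11 − 1 = 10 (mod 14).
    Divide the congruence (and modulus) by g = 2: 9·t ≡ 5 (mod 7).
    Reduce coefficients mod 7: 2·t ≡ 5 (mod 7).
    The inverse of 2 mod 7 is 4 (since 2·4 = 8 = 1·7 + 1), so t ≡ 4·5 = 20 ≡ 6 (mod 7).
    Then x = 1 + 18·6 = 109, valid modulo lcm(18, 14) = 126: x ≡ 109 (mod 126).
Verify: 109 mod 6 = 1, 109 mod 9 = 1, 109 mod 14 = 11.

x ≡ 109 (mod 126).


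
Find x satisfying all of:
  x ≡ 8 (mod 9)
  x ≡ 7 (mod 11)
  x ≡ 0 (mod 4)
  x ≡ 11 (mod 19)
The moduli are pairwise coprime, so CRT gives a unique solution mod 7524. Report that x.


Product of moduli M = 9 · 11 · 4 · 19 = 7524.
Merge one congruence at a time:
  Start: x ≡ 8 (mod 9).
  Combine with x ≡ 7 (mod 11); new modulus lcm = 99.
    Write x = 8 + 9·t and substitute into x ≡ 7 (mod 11): 9·t ≡ 7 − 8 = -1 (mod 11).
    Reduce coefficients mod 11: 9·t ≡ 10 (mod 11).
    The inverse of 9 mod 11 is 5 (since 9·5 = 45 = 4·11 + 1), so t ≡ 5·10 = 50 ≡ 6 (mod 11).
    Then x = 8 + 9·6 = 62, valid modulo lcm(9, 11) = 99: x ≡ 62 (mod 99).
  Combine with x ≡ 0 (mod 4); new modulus lcm = 396.
    Write x = 62 + 99·t and substitute into x ≡ 0 (mod 4): 99·t ≡ 0 − 62 = -62 (mod 4).
    Reduce coefficients mod 4: 3·t ≡ 2 (mod 4).
    The inverse of 3 mod 4 is 3 (since 3·3 = 9 = 2·4 + 1), so t ≡ 3·2 = 6 ≡ 2 (mod 4).
    Then x = 62 + 99·2 = 260, valid modulo lcm(99, 4) = 396: x ≡ 260 (mod 396).
  Combine with x ≡ 11 (mod 19); new modulus lcm = 7524.
    Write x = 260 + 396·t and substitute into x ≡ 11 (mod 19): 396·t ≡ 11 − 260 = -249 (mod 19).
    Reduce coefficients mod 19: 16·t ≡ 17 (mod 19).
    The inverse of 16 mod 19 is 6 (since 16·6 = 96 = 5·19 + 1), so t ≡ 6·17 = 102 ≡ 7 (mod 19).
    Then x = 260 + 396·7 = 3032, valid modulo lcm(396, 19) = 7524: x ≡ 3032 (mod 7524).
Verify against each original: 3032 mod 9 = 8, 3032 mod 11 = 7, 3032 mod 4 = 0, 3032 mod 19 = 11.

x ≡ 3032 (mod 7524).


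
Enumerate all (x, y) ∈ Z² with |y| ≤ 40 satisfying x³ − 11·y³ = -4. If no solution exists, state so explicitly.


The equation is x³ - 11y³ = -4. For fixed y, x³ = 11·y³ − 4, so a solution requires the RHS to be a perfect cube.
Strategy: iterate y from -40 to 40, compute RHS = 11·y³ − 4, and check whether it is a (positive or negative) perfect cube.
Check small values of y:
  y = 0: RHS = -4 is not a perfect cube.
  y = 1: RHS = 7 is not a perfect cube.
  y = -1: RHS = -15 is not a perfect cube.
  y = 2: RHS = 84 is not a perfect cube.
  y = -2: RHS = -92 is not a perfect cube.
  y = 3: RHS = 293 is not a perfect cube.
  y = -3: RHS = -301 is not a perfect cube.
Continuing the search up to |y| = 40 finds no solutions either.
No (x, y) in the scanned range satisfies the equation.

No integer solutions with |y| ≤ 40.


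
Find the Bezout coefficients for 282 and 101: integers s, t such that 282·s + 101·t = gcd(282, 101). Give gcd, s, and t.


Euclidean algorithm on (282, 101) — divide until remainder is 0:
  282 = 2 · 101 + 80
  101 = 1 · 80 + 21
  80 = 3 · 21 + 17
  21 = 1 · 17 + 4
  17 = 4 · 4 + 1
  4 = 4 · 1 + 0
gcd(282, 101) = 1.
Track Bezout coefficients alongside the remainders: start with r₀ = 282 = a·1 + b·0 (s = 1, t = 0) and r₁ = 101 = a·0 + b·1 (s = 0, t = 1); each new remainder r_{k+1} = r_{k-1} − q_k·r_k inherits s_{k+1} = s_{k-1} − q_k·s_k, t_{k+1} = t_{k-1} − q_k·t_k, so r_k = a·s_k + b·t_k at every step:
  q = 2: r = 80, s = 1 − 2·0 = 1, t = 0 − 2·1 = -2  (check: 282·1 + 101·(-2) = 80)
  q = 1: r = 21, s = 0 − 1·1 = -1, t = 1 − 1·(-2) = 3  (check: 282·(-1) + 101·3 = 21)
  q = 3: r = 17, s = 1 − 3·(-1) = 4, t = -2 − 3·3 = -11  (check: 282·4 + 101·(-11) = 17)
  q = 1: r = 4, s = -1 − 1·4 = -5, t = 3 − 1·(-11) = 14  (check: 282·(-5) + 101·14 = 4)
  q = 4: r = 1, s = 4 − 4·(-5) = 24, t = -11 − 4·14 = -67  (check: 282·24 + 101·(-67) = 1)
The row with r = 1 (the gcd) gives the Bezout coefficients s = 24, t = -67.
Result: 282 · (24) + 101 · (-67) = 1.

gcd(282, 101) = 1; s = 24, t = -67 (check: 282·24 + 101·(-67) = 1).


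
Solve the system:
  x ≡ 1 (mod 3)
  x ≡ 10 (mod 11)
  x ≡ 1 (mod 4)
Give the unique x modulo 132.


Moduli 3, 11, 4 are pairwise coprime; by CRT there is a unique solution modulo M = 3 · 11 · 4 = 132.
Solve pairwise, accumulating the modulus:
  Start with x ≡ 1 (mod 3).
  Combine with x ≡ 10 (mod 11): since gcd(3, 11) = 1, we get a unique residue mod 33.
    Write x = 1 + 3·t and substitute into x ≡ 10 (mod 11): 3·t ≡ 10 − 1 = 9 (mod 11).
    The inverse of 3 mod 11 is 4 (since 3·4 = 12 = 1·11 + 1), so t ≡ 4·9 = 36 ≡ 3 (mod 11).
    Then x = 1 + 3·3 = 10, valid modulo lcm(3, 11) = 33: x ≡ 10 (mod 33).
  Combine with x ≡ 1 (mod 4): since gcd(33, 4) = 1, we get a unique residue mod 132.
    Write x = 10 + 33·t and substitute into x ≡ 1 (mod 4): 33·t ≡ 1 − 10 = -9 (mod 4).
    Reduce coefficients mod 4: 1·t ≡ 3 (mod 4).
    So t ≡ 3 (mod 4).
    Then x = 10 + 33·3 = 109, valid modulo lcm(33, 4) = 132: x ≡ 109 (mod 132).
Verify: 109 mod 3 = 1 ✓, 109 mod 11 = 10 ✓, 109 mod 4 = 1 ✓.

x ≡ 109 (mod 132).


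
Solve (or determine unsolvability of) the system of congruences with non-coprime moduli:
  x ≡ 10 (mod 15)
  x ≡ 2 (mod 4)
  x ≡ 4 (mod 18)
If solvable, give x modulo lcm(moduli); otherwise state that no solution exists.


Moduli 15, 4, 18 are not pairwise coprime, so CRT works modulo lcm(m_i) when all pairwise compatibility conditions hold.
Pairwise compatibility: gcd(m_i, m_j) must divide a_i - a_j for every pair.
Merge one congruence at a time:
  Start: x ≡ 10 (mod 15).
  Combine with x ≡ 2 (mod 4): gcd(15, 4) = 1; 2 - 10 = -8, which IS divisible by 1, so compatible.
    Write x = 10 + 15·t and substitute into x ≡ 2 (mod 4): 15·t ≡ 2 − 10 = -8 (mod 4).
    Reduce coefficients mod 4: 3·t ≡ 0 (mod 4).
    The inverse of 3 mod 4 is 3 (since 3·3 = 9 = 2·4 + 1), so t ≡ 3·0 = 0 ≡ 0 (mod 4).
    Then x = 10 + 15·0 = 10, valid modulo lcm(15, 4) = 60: x ≡ 10 (mod 60).
  Combine with x ≡ 4 (mod 18): gcd(60, 18) = 6; 4 - 10 = -6, which IS divisible by 6, so compatible.
    Write x = 10 + 60·t and substitute into x ≡ 4 (mod 18): 60·t ≡ 4 − 10 = -6 (mod 18).
    Divide the congruence (and modulus) by g = 6: 10·t ≡ -1 (mod 3).
    Reduce coefficients mod 3: 1·t ≡ 2 (mod 3).
    So t ≡ 2 (mod 3).
    Then x = 10 + 60·2 = 130, valid modulo lcm(60, 18) = 180: x ≡ 130 (mod 180).
Verify: 130 mod 15 = 10, 130 mod 4 = 2, 130 mod 18 = 4.

x ≡ 130 (mod 180).


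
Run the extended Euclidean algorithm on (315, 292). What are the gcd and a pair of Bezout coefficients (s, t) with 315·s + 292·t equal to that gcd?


Euclidean algorithm on (315, 292) — divide until remainder is 0:
  315 = 1 · 292 + 23
  292 = 12 · 23 + 16
  23 = 1 · 16 + 7
  16 = 2 · 7 + 2
  7 = 3 · 2 + 1
  2 = 2 · 1 + 0
gcd(315, 292) = 1.
Track Bezout coefficients alongside the remainders: start with r₀ = 315 = a·1 + b·0 (s = 1, t = 0) and r₁ = 292 = a·0 + b·1 (s = 0, t = 1); each new remainder r_{k+1} = r_{k-1} − q_k·r_k inherits s_{k+1} = s_{k-1} − q_k·s_k, t_{k+1} = t_{k-1} − q_k·t_k, so r_k = a·s_k + b·t_k at every step:
  q = 1: r = 23, s = 1 − 1·0 = 1, t = 0 − 1·1 = -1  (check: 315·1 + 292·(-1) = 23)
  q = 12: r = 16, s = 0 − 12·1 = -12, t = 1 − 12·(-1) = 13  (check: 315·(-12) + 292·13 = 16)
  q = 1: r = 7, s = 1 − 1·(-12) = 13, t = -1 − 1·13 = -14  (check: 315·13 + 292·(-14) = 7)
  q = 2: r = 2, s = -12 − 2·13 = -38, t = 13 − 2·(-14) = 41  (check: 315·(-38) + 292·41 = 2)
  q = 3: r = 1, s = 13 − 3·(-38) = 127, t = -14 − 3·41 = -137  (check: 315·127 + 292·(-137) = 1)
The row with r = 1 (the gcd) gives the Bezout coefficients s = 127, t = -137.
Result: 315 · (127) + 292 · (-137) = 1.

gcd(315, 292) = 1; s = 127, t = -137 (check: 315·127 + 292·(-137) = 1).


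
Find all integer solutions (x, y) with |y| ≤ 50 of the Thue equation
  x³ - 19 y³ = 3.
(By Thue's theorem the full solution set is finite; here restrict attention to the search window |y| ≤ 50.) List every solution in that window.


The equation is x³ - 19y³ = 3. For fixed y, x³ = 19·y³ + 3, so a solution requires the RHS to be a perfect cube.
Strategy: iterate y from -50 to 50, compute RHS = 19·y³ + 3, and check whether it is a (positive or negative) perfect cube.
Check small values of y:
  y = 0: RHS = 3 is not a perfect cube.
  y = 1: RHS = 22 is not a perfect cube.
  y = -1: RHS = -16 is not a perfect cube.
  y = 2: RHS = 155 is not a perfect cube.
  y = -2: RHS = -149 is not a perfect cube.
  y = 3: RHS = 516 is not a perfect cube.
  y = -3: RHS = -510 is not a perfect cube.
Continuing the search up to |y| = 50 finds no solutions either.
No (x, y) in the scanned range satisfies the equation.

No integer solutions with |y| ≤ 50.


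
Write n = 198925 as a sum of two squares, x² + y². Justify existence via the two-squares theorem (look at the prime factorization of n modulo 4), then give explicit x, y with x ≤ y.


Step 1: Factor n = 198925 = 5^2 · 73 · 109.
Step 2: Check the mod-4 condition on each prime factor: 5 ≡ 1 (mod 4), exponent 2; 73 ≡ 1 (mod 4), exponent 1; 109 ≡ 1 (mod 4), exponent 1.
All primes ≡ 3 (mod 4) appear to even exponent (or don't appear), so by the two-squares theorem n IS expressible as a sum of two squares.
Step 3: Build a representation. Group n = k² · m with k = 5 and m = 73 · 109 = 7957 (a product of primes ≡ 1 (mod 4)); a representation of m scales to one of n via (k·x)² + (k·y)² = k²(x² + y²). Each prime p ≡ 1 (mod 4) is itself a sum of two squares; find a² by testing p − a² for a perfect square:
  73: 73 − 1² = 72, 73 − 2² = 69, 73 − 3² = 64 = 8² ⇒ 73 = 3² + 8².
  109: 109 − 1² = 108, 109 − 2² = 105, 109 − 3² = 100 = 10² ⇒ 109 = 3² + 10².
  Combine using the Brahmagupta–Fibonacci identity (a² + b²)(c² + d²) = (ac − bd)² + (ad + bc)² = (ac + bd)² + (ad − bc)²:
  73 · 109 = 7957: from (3² + 8²)(3² + 10²), take (3·3 − 8·10, 3·10 + 8·3) = (9 − 80, 30 + 24) = (-71, 54); dropping signs (only squares matter) gives (71, 54); check 71² + 54² = 5041 + 2916 = 7957 ✓.
  Scale by k = 5: (5·71, 5·54) = (355, 270).
Step 4: Order so x ≤ y and verify: 270² + 355² = 72900 + 126025 = 198925 = n. ✓

n = 198925 = 270² + 355² (one valid representation with x ≤ y).


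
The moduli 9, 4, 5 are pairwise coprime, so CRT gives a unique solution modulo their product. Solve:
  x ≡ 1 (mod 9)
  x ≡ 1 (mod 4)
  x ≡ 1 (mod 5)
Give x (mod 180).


Moduli 9, 4, 5 are pairwise coprime; by CRT there is a unique solution modulo M = 9 · 4 · 5 = 180.
Solve pairwise, accumulating the modulus:
  Start with x ≡ 1 (mod 9).
  Combine with x ≡ 1 (mod 4): since gcd(9, 4) = 1, we get a unique residue mod 36.
    Write x = 1 + 9·t and substitute into x ≡ 1 (mod 4): 9·t ≡ 1 − 1 = 0 (mod 4).
    Reduce coefficients mod 4: 1·t ≡ 0 (mod 4).
    So t ≡ 0 (mod 4).
    Then x = 1 + 9·0 = 1, valid modulo lcm(9, 4) = 36: x ≡ 1 (mod 36).
  Combine with x ≡ 1 (mod 5): since gcd(36, 5) = 1, we get a unique residue mod 180.
    Write x = 1 + 36·t and substitute into x ≡ 1 (mod 5): 36·t ≡ 1 − 1 = 0 (mod 5).
    Reduce coefficients mod 5: 1·t ≡ 0 (mod 5).
    So t ≡ 0 (mod 5).
    Then x = 1 + 36·0 = 1, valid modulo lcm(36, 5) = 180: x ≡ 1 (mod 180).
Verify: 1 mod 9 = 1 ✓, 1 mod 4 = 1 ✓, 1 mod 5 = 1 ✓.

x ≡ 1 (mod 180).
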